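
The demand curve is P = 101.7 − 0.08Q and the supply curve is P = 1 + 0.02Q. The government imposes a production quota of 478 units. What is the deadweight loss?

13992.05

Competitive equilibrium: 101.7 − 0.08Q = 1 + 0.02Q → Q* = 1007, P* = 21.14.
At Q = 478: demand price = 101.7 − 0.08·478 = 63.46; supply price = 1 + 0.02·478 = 10.56.
ΔQ = 1007 − 478 = 529; wedge = 63.46 − 10.56 = 52.9.
DWL = ½ × 529 × 52.9 = 13992.05.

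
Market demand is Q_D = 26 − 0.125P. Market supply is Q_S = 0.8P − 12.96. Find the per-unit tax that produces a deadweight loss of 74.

37

In inverse form: demand P = 208 − 8Q, supply P = 16.2 + 1.25Q.
Competitive equilibrium: 208 − 8Q = 16.2 + 1.25Q → Q* = 20.7351, P* = 42.1189.
A tax t gives ΔQ = t/9.25 and wedge t, so DWL = t²/18.5.
t²/18.5 = 74 → t² = 1369 → t = 37.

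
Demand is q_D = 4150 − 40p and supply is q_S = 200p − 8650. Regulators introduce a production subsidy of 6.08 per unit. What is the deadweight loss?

In inverse form: demand p = 103.75 − 0.025q, supply p = 43.25 + 0.005q.
Competitive equilibrium: 103.75 − 0.025q = 43.25 + 0.005q → q* = 2016.6667, p* = 53.3333.
The subsidy lowers effective supply by 6.08: p = 37.17 + 0.005q.
New quantity: 103.75 − 0.025q = 37.17 + 0.005q → q' = 2219.3333.
Overproduction Δq = 2219.3333 − 2016.6667 = 202.6666; wedge = subsidy = 6.08.
DWL = ½ × 202.6666 × 6.08 = 616.11.

616.11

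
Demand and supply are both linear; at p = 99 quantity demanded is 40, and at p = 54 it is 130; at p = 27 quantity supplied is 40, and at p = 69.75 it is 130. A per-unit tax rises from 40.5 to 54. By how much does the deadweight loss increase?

654.23

Demand slope = (54 − 99)/(130 − 40) = −0.5, so p = 119 − 0.5q.
Supply slope = (69.75 − 27)/(130 − 40) = 0.475, so p = 8 + 0.475q.
Competitive equilibrium: 119 − 0.5q = 8 + 0.475q → q* = 113.8462, p* = 62.0769.
For a per-unit tax t: Δq = t/0.975, so DWL = ½·t·(t/0.975) = t²/1.95.
At t = 40.5: DWL = 841.154. At t = 54: DWL = 1495.385.
Increase = 1495.385 − 841.154 = 654.23.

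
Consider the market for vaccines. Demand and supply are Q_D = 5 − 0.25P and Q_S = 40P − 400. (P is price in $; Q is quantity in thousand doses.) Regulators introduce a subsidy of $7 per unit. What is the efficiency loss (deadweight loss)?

$6.09 thousand

In inverse form: demand P = 20 − 4Q, supply P = 10 + 0.025Q.
Competitive equilibrium: 20 − 4Q = 10 + 0.025Q → Q* = 2.4845, P* = 10.0621.
The subsidy lowers effective supply by 7: P = 3 + 0.025Q.
New quantity: 20 − 4Q = 3 + 0.025Q → Q' = 4.2236.
Overproduction ΔQ = 4.2236 − 2.4845 = 1.7391; wedge = subsidy = 7.
Welfare loss = ½ × 1.7391 × 7 = $6.09 thousand.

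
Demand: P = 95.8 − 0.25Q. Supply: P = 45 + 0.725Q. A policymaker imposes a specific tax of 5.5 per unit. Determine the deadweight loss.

15.51

Competitive equilibrium: 95.8 − 0.25Q = 45 + 0.725Q → Q* = 52.1026, P* = 82.7744.
With the tax, the buyer price exceeds the seller price by 5.5: (95.8 − 0.25Q) − (45 + 0.725Q) = 5.5 → Q' = 46.4615.
ΔQ = 52.1026 − 46.4615 = 5.6411; the wedge equals the tax, 5.5.
The triangle = ½ × 5.6411 × 5.5 = 15.51.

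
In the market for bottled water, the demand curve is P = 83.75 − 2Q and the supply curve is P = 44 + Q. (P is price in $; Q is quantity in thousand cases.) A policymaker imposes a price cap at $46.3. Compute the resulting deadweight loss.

Competitive equilibrium: 83.75 − 2Q = 44 + Q → Q* = 13.25, P* = 57.25.
At the ceiling P = 46.3, quantity supplied = (46.3 − 44)/1 = 2.3.
Willingness to pay at Q' = 2.3: 83.75 − 2·2.3 = 79.15.
ΔQ = 13.25 − 2.3 = 10.95; wedge = 79.15 − 46.3 = 32.85.
DWL = ½ × 10.95 × 32.85 = $179.85 thousand.

$179.85 thousand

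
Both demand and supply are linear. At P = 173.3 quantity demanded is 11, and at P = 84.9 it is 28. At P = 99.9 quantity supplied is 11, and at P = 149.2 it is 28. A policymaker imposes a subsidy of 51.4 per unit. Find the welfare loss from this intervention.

Demand slope = (84.9 − 173.3)/(28 − 11) = −5.2, so P = 230.5 − 5.2Q.
Supply slope = (149.2 − 99.9)/(28 − 11) = 2.9, so P = 68 + 2.9Q.
Competitive equilibrium: 230.5 − 5.2Q = 68 + 2.9Q → Q* = 20.0617, P* = 126.179.
The subsidy lowers effective supply by 51.4: P = 16.6 + 2.9Q.
New quantity: 230.5 − 5.2Q = 16.6 + 2.9Q → Q' = 26.4074.
Overproduction ΔQ = 26.4074 − 20.0617 = 6.3457; wedge = subsidy = 51.4.
DWL = ½ × 6.3457 × 51.4 = 163.08.

163.08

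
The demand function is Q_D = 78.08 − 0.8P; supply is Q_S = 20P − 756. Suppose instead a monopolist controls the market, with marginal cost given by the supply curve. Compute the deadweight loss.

In inverse form: demand P = 97.6 − 1.25Q, supply P = 37.8 + 0.05Q.
Competitive equilibrium: 97.6 − 1.25Q = 37.8 + 0.05Q → Q* = 46, P* = 40.1.
Marginal revenue: MR = 97.6 − 2.5Q. Set MR = MC: 97.6 − 2.5Q = 37.8 + 0.05Q → Q_m = 23.451.
Price P_m = 97.6 − 1.25·23.451 = 68.2863; MC(Q_m) = 37.8 + 0.05·23.451 = 38.9726.
Competitive Q* = 46, so ΔQ = 22.549; wedge = 68.2863 − 38.9726 = 29.3137.
The triangle = ½ × 22.549 × 29.3137 = 330.50.

330.50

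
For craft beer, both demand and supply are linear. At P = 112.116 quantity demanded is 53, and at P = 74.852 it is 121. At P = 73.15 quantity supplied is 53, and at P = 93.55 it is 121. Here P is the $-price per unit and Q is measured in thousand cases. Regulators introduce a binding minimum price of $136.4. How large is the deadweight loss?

Demand slope = (74.852 − 112.116)/(121 − 53) = −0.548, so P = 141.16 − 0.548Q.
Supply slope = (93.55 − 73.15)/(121 − 53) = 0.3, so P = 57.25 + 0.3Q.
Competitive equilibrium: 141.16 − 0.548Q = 57.25 + 0.3Q → Q* = 98.95047, P* = 86.93514.
At the floor P = 136.4, quantity demanded = (141.16 − 136.4)/0.548 = 8.68613.
Sellers' marginal cost at Q' = 8.68613: 57.25 + 0.3·8.68613 = 59.85584.
ΔQ = 98.95047 − 8.68613 = 90.26434; wedge = 136.4 − 59.85584 = 76.54416.
Welfare loss = ½ × 90.26434 × 76.54416 = $3454.60 thousand.

$3454.60 thousand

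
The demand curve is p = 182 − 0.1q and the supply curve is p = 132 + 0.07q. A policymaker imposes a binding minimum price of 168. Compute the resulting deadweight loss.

2018.94

Competitive equilibrium: 182 − 0.1q = 132 + 0.07q → q* = 294.1176, p* = 152.5882.
At the floor p = 168, quantity demanded = (182 − 168)/0.1 = 140.
Sellers' marginal cost at q' = 140: 132 + 0.07·140 = 141.8.
Δq = 294.1176 − 140 = 154.1176; wedge = 168 − 141.8 = 26.2.
DWL = ½ × 154.1176 × 26.2 = 2018.94.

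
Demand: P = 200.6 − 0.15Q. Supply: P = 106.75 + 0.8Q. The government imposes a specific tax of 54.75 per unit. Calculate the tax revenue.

Competitive equilibrium: 200.6 − 0.15Q = 106.75 + 0.8Q → Q* = 98.78947, P* = 185.78158.
With the tax, the buyer price exceeds the seller price by 54.75: (200.6 − 0.15Q) − (106.75 + 0.8Q) = 54.75 → Q' = 41.15789.
Tax revenue = 54.75 × 41.15789 = 2253.39.

2253.39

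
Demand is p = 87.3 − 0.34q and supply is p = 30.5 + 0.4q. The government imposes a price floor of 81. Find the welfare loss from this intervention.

Competitive equilibrium: 87.3 − 0.34q = 30.5 + 0.4q → q* = 76.7568, p* = 61.2027.
At the floor p = 81, quantity demanded = (87.3 − 81)/0.34 = 18.5294.
Sellers' marginal cost at q' = 18.5294: 30.5 + 0.4·18.5294 = 37.9118.
Δq = 76.7568 − 18.5294 = 58.2274; wedge = 81 − 37.9118 = 43.0882.
The triangle = ½ × 58.2274 × 43.0882 = 1254.46.

1254.46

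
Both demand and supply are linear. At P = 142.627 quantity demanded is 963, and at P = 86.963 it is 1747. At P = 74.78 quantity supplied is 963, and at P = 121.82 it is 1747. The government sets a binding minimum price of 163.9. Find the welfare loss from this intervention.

43777.89

Demand slope = (86.963 − 142.627)/(1747 − 963) = −0.071, so P = 211 − 0.071Q.
Supply slope = (121.82 − 74.78)/(1747 − 963) = 0.06, so P = 17 + 0.06Q.
Competitive equilibrium: 211 − 0.071Q = 17 + 0.06Q → Q* = 1480.916, P* = 105.855.
At the floor P = 163.9, quantity demanded = (211 − 163.9)/0.071 = 663.3803.
Sellers' marginal cost at Q' = 663.3803: 17 + 0.06·663.3803 = 56.8028.
ΔQ = 1480.916 − 663.3803 = 817.5357; wedge = 163.9 − 56.8028 = 107.0972.
The triangle = ½ × 817.5357 × 107.0972 = 43777.89.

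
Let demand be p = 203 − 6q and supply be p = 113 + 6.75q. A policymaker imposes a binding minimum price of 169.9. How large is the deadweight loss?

15.16

Competitive equilibrium: 203 − 6q = 113 + 6.75q → q* = 7.0588, p* = 160.6471.
At the floor p = 169.9, quantity demanded = (203 − 169.9)/6 = 5.5167.
Sellers' marginal cost at q' = 5.5167: 113 + 6.75·5.5167 = 150.2377.
Δq = 7.0588 − 5.5167 = 1.5421; wedge = 169.9 − 150.2377 = 19.6623.
DWL = ½ × 1.5421 × 19.6623 = 15.16.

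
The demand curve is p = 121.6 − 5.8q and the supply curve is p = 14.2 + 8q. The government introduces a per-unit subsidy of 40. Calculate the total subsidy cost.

Competitive equilibrium: 121.6 − 5.8q = 14.2 + 8q → q* = 7.7826, p* = 76.4609.
The subsidy lowers effective supply by 40: p = 8q − 25.8.
New quantity: 121.6 − 5.8q = 8q − 25.8 → q' = 10.6812.
Total subsidy cost = 40 × 10.6812 = 427.25.

427.25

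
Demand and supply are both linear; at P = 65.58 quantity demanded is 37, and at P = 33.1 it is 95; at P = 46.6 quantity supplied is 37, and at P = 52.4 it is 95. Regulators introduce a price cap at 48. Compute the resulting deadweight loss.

Demand slope = (33.1 − 65.58)/(95 − 37) = −0.56, so P = 86.3 − 0.56Q.
Supply slope = (52.4 − 46.6)/(95 − 37) = 0.1, so P = 42.9 + 0.1Q.
Competitive equilibrium: 86.3 − 0.56Q = 42.9 + 0.1Q → Q* = 65.7576, P* = 49.4758.
At the ceiling P = 48, quantity supplied = (48 − 42.9)/0.1 = 51.
Willingness to pay at Q' = 51: 86.3 − 0.56·51 = 57.74.
ΔQ = 65.7576 − 51 = 14.7576; wedge = 57.74 − 48 = 9.74.
Welfare loss = ½ × 14.7576 × 9.74 = 71.87.

71.87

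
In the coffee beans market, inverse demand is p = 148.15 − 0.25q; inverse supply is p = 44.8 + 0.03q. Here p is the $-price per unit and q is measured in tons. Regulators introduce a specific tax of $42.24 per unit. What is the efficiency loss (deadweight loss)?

Competitive equilibrium: 148.15 − 0.25q = 44.8 + 0.03q → q* = 369.1071, p* = 55.8732.
With the tax, the buyer price exceeds the seller price by 42.24: (148.15 − 0.25q) − (44.8 + 0.03q) = 42.24 → q' = 218.25.
Δq = 369.1071 − 218.25 = 150.8571; the wedge equals the tax, 42.24.
DWL = ½ × 150.8571 × 42.24 = $3186.10.

$3186.10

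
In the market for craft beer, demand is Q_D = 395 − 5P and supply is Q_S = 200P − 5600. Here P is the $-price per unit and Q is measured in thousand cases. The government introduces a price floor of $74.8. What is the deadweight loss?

In inverse form: demand P = 79 − 0.2Q, supply P = 28 + 0.005Q.
Competitive equilibrium: 79 − 0.2Q = 28 + 0.005Q → Q* = 248.78049, P* = 29.2439.
At the floor P = 74.8, quantity demanded = (79 − 74.8)/0.2 = 21.
Sellers' marginal cost at Q' = 21: 28 + 0.005·21 = 28.105.
ΔQ = 248.78049 − 21 = 227.78049; wedge = 74.8 − 28.105 = 46.695.
DWL = ½ × 227.78049 × 46.695 = $5318.10 thousand.

$5318.10 thousand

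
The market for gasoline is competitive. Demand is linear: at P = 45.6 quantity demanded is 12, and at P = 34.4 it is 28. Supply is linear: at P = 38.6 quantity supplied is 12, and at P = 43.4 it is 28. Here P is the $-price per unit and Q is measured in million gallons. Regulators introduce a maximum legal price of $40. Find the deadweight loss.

Demand slope = (34.4 − 45.6)/(28 − 12) = −0.7, so P = 54 − 0.7Q.
Supply slope = (43.4 − 38.6)/(28 − 12) = 0.3, so P = 35 + 0.3Q.
Competitive equilibrium: 54 − 0.7Q = 35 + 0.3Q → Q* = 19, P* = 40.7.
At the ceiling P = 40, quantity supplied = (40 − 35)/0.3 = 16.6667.
Willingness to pay at Q' = 16.6667: 54 − 0.7·16.6667 = 42.3333.
ΔQ = 19 − 16.6667 = 2.3333; wedge = 42.3333 − 40 = 2.3333.
Deadweight loss = ½ × 2.3333 × 2.3333 = $2.72 million.

$2.72 million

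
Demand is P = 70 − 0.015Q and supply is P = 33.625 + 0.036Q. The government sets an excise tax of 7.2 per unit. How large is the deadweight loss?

508.24

Competitive equilibrium: 70 − 0.015Q = 33.625 + 0.036Q → Q* = 713.2353, P* = 59.3015.
With the tax, the buyer price exceeds the seller price by 7.2: (70 − 0.015Q) − (33.625 + 0.036Q) = 7.2 → Q' = 572.0588.
ΔQ = 713.2353 − 572.0588 = 141.1765; the wedge equals the tax, 7.2.
Deadweight loss = ½ × 141.1765 × 7.2 = 508.24.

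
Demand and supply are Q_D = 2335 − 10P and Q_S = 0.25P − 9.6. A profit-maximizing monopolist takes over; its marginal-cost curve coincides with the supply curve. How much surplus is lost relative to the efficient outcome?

2.63

In inverse form: demand P = 233.5 − 0.1Q, supply P = 38.4 + 4Q.
Competitive equilibrium: 233.5 − 0.1Q = 38.4 + 4Q → Q* = 47.5854, P* = 228.7415.
Marginal revenue: MR = 233.5 − 0.2Q. Set MR = MC: 233.5 − 0.2Q = 38.4 + 4Q → Q_m = 46.4524.
Price P_m = 233.5 − 0.1·46.4524 = 228.8548; MC(Q_m) = 38.4 + 4·46.4524 = 224.2096.
Competitive Q* = 47.5854, so ΔQ = 1.133; wedge = 228.8548 − 224.2096 = 4.6452.
Deadweight loss = ½ × 1.133 × 4.6452 = 2.63.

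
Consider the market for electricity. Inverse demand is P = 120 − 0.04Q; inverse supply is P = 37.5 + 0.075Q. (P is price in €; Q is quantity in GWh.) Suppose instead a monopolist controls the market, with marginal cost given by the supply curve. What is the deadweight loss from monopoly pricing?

Competitive equilibrium: 120 − 0.04Q = 37.5 + 0.075Q → Q* = 717.3913, P* = 91.3043.
Marginal revenue: MR = 120 − 0.08Q. Set MR = MC: 120 − 0.08Q = 37.5 + 0.075Q → Q_m = 532.2581.
Price P_m = 120 − 0.04·532.2581 = 98.7097; MC(Q_m) = 37.5 + 0.075·532.2581 = 77.4194.
Competitive Q* = 717.3913, so ΔQ = 185.1332; wedge = 98.7097 − 77.4194 = 21.2903.
Welfare loss = ½ × 185.1332 × 21.2903 = €1970.77.

€1970.77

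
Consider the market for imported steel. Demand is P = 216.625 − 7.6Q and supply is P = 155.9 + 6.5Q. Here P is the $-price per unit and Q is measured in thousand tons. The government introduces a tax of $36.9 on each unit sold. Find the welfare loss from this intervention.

Competitive equilibrium: 216.625 − 7.6Q = 155.9 + 6.5Q → Q* = 4.3067, P* = 183.8938.
With the tax, the buyer price exceeds the seller price by 36.9: (216.625 − 7.6Q) − (155.9 + 6.5Q) = 36.9 → Q' = 1.6897.
ΔQ = 4.3067 − 1.6897 = 2.617; the wedge equals the tax, 36.9.
Welfare loss = ½ × 2.617 × 36.9 = $48.28 thousand.

$48.28 thousand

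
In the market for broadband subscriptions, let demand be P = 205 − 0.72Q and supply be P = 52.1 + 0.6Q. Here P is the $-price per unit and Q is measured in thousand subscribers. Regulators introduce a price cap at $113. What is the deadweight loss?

$135.59 thousand

Competitive equilibrium: 205 − 0.72Q = 52.1 + 0.6Q → Q* = 115.8333, P* = 121.6.
At the ceiling P = 113, quantity supplied = (113 − 52.1)/0.6 = 101.5.
Willingness to pay at Q' = 101.5: 205 − 0.72·101.5 = 131.92.
ΔQ = 115.8333 − 101.5 = 14.3333; wedge = 131.92 − 113 = 18.92.
Welfare loss = ½ × 14.3333 × 18.92 = $135.59 thousand.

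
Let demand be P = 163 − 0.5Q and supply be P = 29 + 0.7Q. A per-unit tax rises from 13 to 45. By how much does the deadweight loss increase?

773.33

Competitive equilibrium: 163 − 0.5Q = 29 + 0.7Q → Q* = 111.6667, P* = 107.1667.
For a per-unit tax t: ΔQ = t/1.2, so DWL = ½·t·(t/1.2) = t²/2.4.
At t = 13: DWL = 70.417. At t = 45: DWL = 843.75.
Increase = 843.75 − 70.417 = 773.33.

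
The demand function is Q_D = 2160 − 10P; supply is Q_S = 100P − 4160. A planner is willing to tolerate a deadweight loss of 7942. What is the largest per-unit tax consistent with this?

41.8

In inverse form: demand P = 216 − 0.1Q, supply P = 41.6 + 0.01Q.
Competitive equilibrium: 216 − 0.1Q = 41.6 + 0.01Q → Q* = 1585.4545, P* = 57.4545.
A tax t gives ΔQ = t/0.11 and wedge t, so DWL = t²/0.22.
t²/0.22 = 7942 → t² = 1747.24 → t = 41.8.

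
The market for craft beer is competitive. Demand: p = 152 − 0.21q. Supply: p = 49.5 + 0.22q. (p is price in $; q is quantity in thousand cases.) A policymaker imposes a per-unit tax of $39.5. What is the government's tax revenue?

Competitive equilibrium: 152 − 0.21q = 49.5 + 0.22q → q* = 238.3721, p* = 101.9419.
With the tax, the buyer price exceeds the seller price by 39.5: (152 − 0.21q) − (49.5 + 0.22q) = 39.5 → q' = 146.5116.
Tax revenue = 39.5 × 146.5116 = $5787.21 thousand.

$5787.21 thousand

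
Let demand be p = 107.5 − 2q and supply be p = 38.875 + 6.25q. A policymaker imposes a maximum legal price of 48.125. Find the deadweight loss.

192.89

Competitive equilibrium: 107.5 − 2q = 38.875 + 6.25q → q* = 8.3182, p* = 90.8636.
At the ceiling p = 48.125, quantity supplied = (48.125 − 38.875)/6.25 = 1.48.
Willingness to pay at q' = 1.48: 107.5 − 2·1.48 = 104.54.
Δq = 8.3182 − 1.48 = 6.8382; wedge = 104.54 − 48.125 = 56.415.
DWL = ½ × 6.8382 × 56.415 = 192.89.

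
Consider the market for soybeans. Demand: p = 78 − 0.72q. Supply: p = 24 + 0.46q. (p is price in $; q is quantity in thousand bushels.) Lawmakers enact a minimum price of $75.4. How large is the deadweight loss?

Competitive equilibrium: 78 − 0.72q = 24 + 0.46q → q* = 45.7627, p* = 45.0508.
At the floor p = 75.4, quantity demanded = (78 − 75.4)/0.72 = 3.6111.
Sellers' marginal cost at q' = 3.6111: 24 + 0.46·3.6111 = 25.6611.
Δq = 45.7627 − 3.6111 = 42.1516; wedge = 75.4 − 25.6611 = 49.7389.
DWL = ½ × 42.1516 × 49.7389 = $1048.29 thousand.

$1048.29 thousand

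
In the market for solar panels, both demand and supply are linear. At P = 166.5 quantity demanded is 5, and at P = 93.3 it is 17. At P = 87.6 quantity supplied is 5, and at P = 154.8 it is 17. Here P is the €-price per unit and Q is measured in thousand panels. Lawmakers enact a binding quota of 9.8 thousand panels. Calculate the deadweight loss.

€22.10 thousand

Demand slope = (93.3 − 166.5)/(17 − 5) = −6.1, so P = 197 − 6.1Q.
Supply slope = (154.8 − 87.6)/(17 − 5) = 5.6, so P = 59.6 + 5.6Q.
Competitive equilibrium: 197 − 6.1Q = 59.6 + 5.6Q → Q* = 11.7436, P* = 125.3641.
At Q = 9.8: demand price = 197 − 6.1·9.8 = 137.22; supply price = 59.6 + 5.6·9.8 = 114.48.
ΔQ = 11.7436 − 9.8 = 1.9436; wedge = 137.22 − 114.48 = 22.74.
Deadweight loss = ½ × 1.9436 × 22.74 = €22.10 thousand.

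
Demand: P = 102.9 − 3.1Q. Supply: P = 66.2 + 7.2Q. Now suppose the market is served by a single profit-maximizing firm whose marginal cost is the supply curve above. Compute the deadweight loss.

3.50

Competitive equilibrium: 102.9 − 3.1Q = 66.2 + 7.2Q → Q* = 3.5631, P* = 91.8544.
Marginal revenue: MR = 102.9 − 6.2Q. Set MR = MC: 102.9 − 6.2Q = 66.2 + 7.2Q → Q_m = 2.7388.
Price P_m = 102.9 − 3.1·2.7388 = 94.4097; MC(Q_m) = 66.2 + 7.2·2.7388 = 85.9194.
Competitive Q* = 3.5631, so ΔQ = 0.8243; wedge = 94.4097 − 85.9194 = 8.4903.
Welfare loss = ½ × 0.8243 × 8.4903 = 3.50.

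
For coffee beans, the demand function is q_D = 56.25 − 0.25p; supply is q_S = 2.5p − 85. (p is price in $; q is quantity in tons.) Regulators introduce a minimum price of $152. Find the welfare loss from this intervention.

In inverse form: demand p = 225 − 4q, supply p = 34 + 0.4q.
Competitive equilibrium: 225 − 4q = 34 + 0.4q → q* = 43.4091, p* = 51.3636.
At the floor p = 152, quantity demanded = (225 − 152)/4 = 18.25.
Sellers' marginal cost at q' = 18.25: 34 + 0.4·18.25 = 41.3.
Δq = 43.4091 − 18.25 = 25.1591; wedge = 152 − 41.3 = 110.7.
The triangle = ½ × 25.1591 × 110.7 = $1392.56.

$1392.56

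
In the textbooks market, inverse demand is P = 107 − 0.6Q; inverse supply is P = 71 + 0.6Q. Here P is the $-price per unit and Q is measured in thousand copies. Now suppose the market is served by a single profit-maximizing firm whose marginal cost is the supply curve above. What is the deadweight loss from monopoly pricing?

Competitive equilibrium: 107 − 0.6Q = 71 + 0.6Q → Q* = 30, P* = 89.
Marginal revenue: MR = 107 − 1.2Q. Set MR = MC: 107 − 1.2Q = 71 + 0.6Q → Q_m = 20.
Price P_m = 107 − 0.6·20 = 95; MC(Q_m) = 71 + 0.6·20 = 83.
Competitive Q* = 30, so ΔQ = 10; wedge = 95 − 83 = 12.
The triangle = ½ × 10 × 12 = $60 thousand.

$60 thousand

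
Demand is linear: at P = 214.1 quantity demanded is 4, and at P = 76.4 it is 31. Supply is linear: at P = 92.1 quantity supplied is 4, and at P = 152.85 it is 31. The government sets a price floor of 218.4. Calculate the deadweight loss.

Demand slope = (76.4 − 214.1)/(31 − 4) = −5.1, so P = 234.5 − 5.1Q.
Supply slope = (152.85 − 92.1)/(31 − 4) = 2.25, so P = 83.1 + 2.25Q.
Competitive equilibrium: 234.5 − 5.1Q = 83.1 + 2.25Q → Q* = 20.5986, P* = 129.4469.
At the floor P = 218.4, quantity demanded = (234.5 − 218.4)/5.1 = 3.1569.
Sellers' marginal cost at Q' = 3.1569: 83.1 + 2.25·3.1569 = 90.203.
ΔQ = 20.5986 − 3.1569 = 17.4417; wedge = 218.4 − 90.203 = 128.197.
The triangle = ½ × 17.4417 × 128.197 = 1117.99.

1117.99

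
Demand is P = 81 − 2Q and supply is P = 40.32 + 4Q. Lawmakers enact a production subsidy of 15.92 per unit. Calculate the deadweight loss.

Competitive equilibrium: 81 − 2Q = 40.32 + 4Q → Q* = 6.78, P* = 67.44.
The subsidy lowers effective supply by 15.92: P = 24.4 + 4Q.
New quantity: 81 − 2Q = 24.4 + 4Q → Q' = 9.4333.
Overproduction ΔQ = 9.4333 − 6.78 = 2.6533; wedge = subsidy = 15.92.
Welfare loss = ½ × 2.6533 × 15.92 = 21.12.

21.12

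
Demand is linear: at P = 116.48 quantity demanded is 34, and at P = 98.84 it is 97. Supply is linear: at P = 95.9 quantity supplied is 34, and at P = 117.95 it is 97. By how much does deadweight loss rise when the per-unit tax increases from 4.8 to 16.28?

192.06

Demand slope = (98.84 − 116.48)/(97 − 34) = −0.28, so P = 126 − 0.28Q.
Supply slope = (117.95 − 95.9)/(97 − 34) = 0.35, so P = 84 + 0.35Q.
Competitive equilibrium: 126 − 0.28Q = 84 + 0.35Q → Q* = 66.6667, P* = 107.3333.
For a per-unit tax t: ΔQ = t/0.63, so DWL = ½·t·(t/0.63) = t²/1.26.
At t = 4.8: DWL = 18.286. At t = 16.28: DWL = 210.348.
Increase = 210.348 − 18.286 = 192.06.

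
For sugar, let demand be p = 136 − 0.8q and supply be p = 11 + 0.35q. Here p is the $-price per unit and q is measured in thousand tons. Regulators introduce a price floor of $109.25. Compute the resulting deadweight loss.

Competitive equilibrium: 136 − 0.8q = 11 + 0.35q → q* = 108.6957, p* = 49.0435.
At the floor p = 109.25, quantity demanded = (136 − 109.25)/0.8 = 33.4375.
Sellers' marginal cost at q' = 33.4375: 11 + 0.35·33.4375 = 22.7031.
Δq = 108.6957 − 33.4375 = 75.2582; wedge = 109.25 − 22.7031 = 86.5469.
Welfare loss = ½ × 75.2582 × 86.5469 = $3256.68 thousand.

$3256.68 thousand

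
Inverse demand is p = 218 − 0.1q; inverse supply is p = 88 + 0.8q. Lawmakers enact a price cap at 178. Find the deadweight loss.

Competitive equilibrium: 218 − 0.1q = 88 + 0.8q → q* = 144.4444, p* = 203.5556.
At the ceiling p = 178, quantity supplied = (178 − 88)/0.8 = 112.5.
Willingness to pay at q' = 112.5: 218 − 0.1·112.5 = 206.75.
Δq = 144.4444 − 112.5 = 31.9444; wedge = 206.75 − 178 = 28.75.
The triangle = ½ × 31.9444 × 28.75 = 459.20.

459.20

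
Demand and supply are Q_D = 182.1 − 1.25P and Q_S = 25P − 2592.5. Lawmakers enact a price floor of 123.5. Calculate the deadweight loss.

In inverse form: demand P = 145.68 − 0.8Q, supply P = 103.7 + 0.04Q.
Competitive equilibrium: 145.68 − 0.8Q = 103.7 + 0.04Q → Q* = 49.9762, P* = 105.699.
At the floor P = 123.5, quantity demanded = (145.68 − 123.5)/0.8 = 27.725.
Sellers' marginal cost at Q' = 27.725: 103.7 + 0.04·27.725 = 104.809.
ΔQ = 49.9762 − 27.725 = 22.2512; wedge = 123.5 − 104.809 = 18.691.
Welfare loss = ½ × 22.2512 × 18.691 = 207.95.

207.95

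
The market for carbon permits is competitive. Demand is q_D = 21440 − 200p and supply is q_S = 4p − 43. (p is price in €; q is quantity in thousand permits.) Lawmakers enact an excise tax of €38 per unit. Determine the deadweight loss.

€2831.37 thousand

In inverse form: demand p = 107.2 − 0.005q, supply p = 10.75 + 0.25q.
Competitive equilibrium: 107.2 − 0.005q = 10.75 + 0.25q → q* = 378.2353, p* = 105.3088.
With the tax, the buyer price exceeds the seller price by 38: (107.2 − 0.005q) − (10.75 + 0.25q) = 38 → q' = 229.2157.
Δq = 378.2353 − 229.2157 = 149.0196; the wedge equals the tax, 38.
The triangle = ½ × 149.0196 × 38 = €2831.37 thousand.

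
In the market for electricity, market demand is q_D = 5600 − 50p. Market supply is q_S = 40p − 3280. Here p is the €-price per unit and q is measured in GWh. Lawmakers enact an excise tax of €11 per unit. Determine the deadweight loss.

In inverse form: demand p = 112 − 0.02q, supply p = 82 + 0.025q.
Competitive equilibrium: 112 − 0.02q = 82 + 0.025q → q* = 666.6667, p* = 98.6667.
With the tax, the buyer price exceeds the seller price by 11: (112 − 0.02q) − (82 + 0.025q) = 11 → q' = 422.2222.
Δq = 666.6667 − 422.2222 = 244.4445; the wedge equals the tax, 11.
Deadweight loss = ½ × 244.4445 × 11 = €1344.44.

€1344.44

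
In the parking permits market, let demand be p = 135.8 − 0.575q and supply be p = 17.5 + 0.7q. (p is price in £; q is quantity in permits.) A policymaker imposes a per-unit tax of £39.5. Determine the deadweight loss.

£611.86

Competitive equilibrium: 135.8 − 0.575q = 17.5 + 0.7q → q* = 92.7843, p* = 82.449.
With the tax, the buyer price exceeds the seller price by 39.5: (135.8 − 0.575q) − (17.5 + 0.7q) = 39.5 → q' = 61.8039.
Δq = 92.7843 − 61.8039 = 30.9804; the wedge equals the tax, 39.5.
Welfare loss = ½ × 30.9804 × 39.5 = £611.86.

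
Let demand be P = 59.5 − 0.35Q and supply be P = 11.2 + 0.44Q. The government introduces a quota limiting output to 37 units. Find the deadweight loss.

230.17

Competitive equilibrium: 59.5 − 0.35Q = 11.2 + 0.44Q → Q* = 61.1392, P* = 38.1013.
At Q = 37: demand price = 59.5 − 0.35·37 = 46.55; supply price = 11.2 + 0.44·37 = 27.48.
ΔQ = 61.1392 − 37 = 24.1392; wedge = 46.55 − 27.48 = 19.07.
DWL = ½ × 24.1392 × 19.07 = 230.17.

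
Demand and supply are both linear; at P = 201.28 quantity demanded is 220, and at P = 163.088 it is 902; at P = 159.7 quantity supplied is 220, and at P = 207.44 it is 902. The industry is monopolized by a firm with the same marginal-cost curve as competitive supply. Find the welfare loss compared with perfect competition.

Demand slope = (163.088 − 201.28)/(902 − 220) = −0.056, so P = 213.6 − 0.056Q.
Supply slope = (207.44 − 159.7)/(902 − 220) = 0.07, so P = 144.3 + 0.07Q.
Competitive equilibrium: 213.6 − 0.056Q = 144.3 + 0.07Q → Q* = 550, P* = 182.8.
Marginal revenue: MR = 213.6 − 0.112Q. Set MR = MC: 213.6 − 0.112Q = 144.3 + 0.07Q → Q_m = 380.7692.
Price P_m = 213.6 − 0.056·380.7692 = 192.2769; MC(Q_m) = 144.3 + 0.07·380.7692 = 170.9538.
Competitive Q* = 550, so ΔQ = 169.2308; wedge = 192.2769 − 170.9538 = 21.3231.
DWL = ½ × 169.2308 × 21.3231 = 1804.26.

1804.26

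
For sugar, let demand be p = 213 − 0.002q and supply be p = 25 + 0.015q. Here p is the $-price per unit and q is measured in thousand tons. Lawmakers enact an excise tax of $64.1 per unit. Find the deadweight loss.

Competitive equilibrium: 213 − 0.002q = 25 + 0.015q → q* = 11058.8235, p* = 190.8824.
With the tax, the buyer price exceeds the seller price by 64.1: (213 − 0.002q) − (25 + 0.015q) = 64.1 → q' = 7288.2353.
Δq = 11058.8235 − 7288.2353 = 3770.5882; the wedge equals the tax, 64.1.
DWL = ½ × 3770.5882 × 64.1 = $120847.35 thousand.

$120847.35 thousand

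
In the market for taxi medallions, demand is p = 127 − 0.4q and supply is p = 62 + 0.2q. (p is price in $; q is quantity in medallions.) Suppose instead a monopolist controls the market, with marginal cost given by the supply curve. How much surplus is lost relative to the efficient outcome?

$563.33

Competitive equilibrium: 127 − 0.4q = 62 + 0.2q → q* = 108.3333, p* = 83.6667.
Marginal revenue: MR = 127 − 0.8q. Set MR = MC: 127 − 0.8q = 62 + 0.2q → q_m = 65.
Price p_m = 127 − 0.4·65 = 101; MC(q_m) = 62 + 0.2·65 = 75.
Competitive q* = 108.3333, so Δq = 43.3333; wedge = 101 − 75 = 26.
Deadweight loss = ½ × 43.3333 × 26 = $563.33.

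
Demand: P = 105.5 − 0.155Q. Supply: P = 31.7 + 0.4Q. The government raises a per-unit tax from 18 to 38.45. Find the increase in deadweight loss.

1040

Competitive equilibrium: 105.5 − 0.155Q = 31.7 + 0.4Q → Q* = 132.973, P* = 84.8892.
For a per-unit tax t: ΔQ = t/0.555, so DWL = ½·t·(t/0.555) = t²/1.11.
At t = 18: DWL = 291.892. At t = 38.45: DWL = 1331.894.
Increase = 1331.894 − 291.892 = 1040.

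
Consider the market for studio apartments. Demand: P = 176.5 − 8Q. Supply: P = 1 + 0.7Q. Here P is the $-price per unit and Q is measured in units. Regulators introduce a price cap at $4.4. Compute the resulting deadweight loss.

Competitive equilibrium: 176.5 − 8Q = 1 + 0.7Q → Q* = 20.1724, P* = 15.1207.
At the ceiling P = 4.4, quantity supplied = (4.4 − 1)/0.7 = 4.8571.
Willingness to pay at Q' = 4.8571: 176.5 − 8·4.8571 = 137.6432.
ΔQ = 20.1724 − 4.8571 = 15.3153; wedge = 137.6432 − 4.4 = 133.2432.
Welfare loss = ½ × 15.3153 × 133.2432 = $1020.33.

$1020.33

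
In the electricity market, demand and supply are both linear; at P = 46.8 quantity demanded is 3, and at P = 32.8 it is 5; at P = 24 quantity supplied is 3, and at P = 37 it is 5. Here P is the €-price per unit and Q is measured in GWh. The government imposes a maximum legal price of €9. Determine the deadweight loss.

Demand slope = (32.8 − 46.8)/(5 − 3) = −7, so P = 67.8 − 7Q.
Supply slope = (37 − 24)/(5 − 3) = 6.5, so P = 4.5 + 6.5Q.
Competitive equilibrium: 67.8 − 7Q = 4.5 + 6.5Q → Q* = 4.6889, P* = 34.9778.
At the ceiling P = 9, quantity supplied = (9 − 4.5)/6.5 = 0.6923.
Willingness to pay at Q' = 0.6923: 67.8 − 7·0.6923 = 62.9539.
ΔQ = 4.6889 − 0.6923 = 3.9966; wedge = 62.9539 − 9 = 53.9539.
DWL = ½ × 3.9966 × 53.9539 = €107.82.

€107.82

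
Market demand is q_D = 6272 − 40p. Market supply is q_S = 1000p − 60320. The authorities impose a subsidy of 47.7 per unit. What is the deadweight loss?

43755.58

In inverse form: demand p = 156.8 − 0.025q, supply p = 60.32 + 0.001q.
Competitive equilibrium: 156.8 − 0.025q = 60.32 + 0.001q → q* = 3710.7692, p* = 64.0308.
The subsidy lowers effective supply by 47.7: p = 12.62 + 0.001q.
New quantity: 156.8 − 0.025q = 12.62 + 0.001q → q' = 5545.3846.
Overproduction Δq = 5545.3846 − 3710.7692 = 1834.6154; wedge = subsidy = 47.7.
The triangle = ½ × 1834.6154 × 47.7 = 43755.58.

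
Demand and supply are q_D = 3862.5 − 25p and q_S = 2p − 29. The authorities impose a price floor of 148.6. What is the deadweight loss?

In inverse form: demand p = 154.5 − 0.04q, supply p = 14.5 + 0.5q.
Competitive equilibrium: 154.5 − 0.04q = 14.5 + 0.5q → q* = 259.2593, p* = 144.1296.
At the floor p = 148.6, quantity demanded = (154.5 − 148.6)/0.04 = 147.5.
Sellers' marginal cost at q' = 147.5: 14.5 + 0.5·147.5 = 88.25.
Δq = 259.2593 − 147.5 = 111.7593; wedge = 148.6 − 88.25 = 60.35.
DWL = ½ × 111.7593 × 60.35 = 3372.34.

3372.34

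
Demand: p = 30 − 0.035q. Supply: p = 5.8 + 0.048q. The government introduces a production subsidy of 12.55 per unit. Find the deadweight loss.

948.81

Competitive equilibrium: 30 − 0.035q = 5.8 + 0.048q → q* = 291.5663, p* = 19.7952.
The subsidy lowers effective supply by 12.55: p = 0.048q − 6.75.
New quantity: 30 − 0.035q = 0.048q − 6.75 → q' = 442.7711.
Overproduction Δq = 442.7711 − 291.5663 = 151.2048; wedge = subsidy = 12.55.
The triangle = ½ × 151.2048 × 12.55 = 948.81.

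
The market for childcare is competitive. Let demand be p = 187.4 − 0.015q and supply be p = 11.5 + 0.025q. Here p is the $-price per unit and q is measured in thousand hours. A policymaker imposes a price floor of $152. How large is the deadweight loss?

Competitive equilibrium: 187.4 − 0.015q = 11.5 + 0.025q → q* = 4397.5, p* = 121.4375.
At the floor p = 152, quantity demanded = (187.4 − 152)/0.015 = 2360.
Sellers' marginal cost at q' = 2360: 11.5 + 0.025·2360 = 70.5.
Δq = 4397.5 − 2360 = 2037.5; wedge = 152 − 70.5 = 81.5.
The triangle = ½ × 2037.5 × 81.5 = $83028.125 thousand.

$83028.125 thousand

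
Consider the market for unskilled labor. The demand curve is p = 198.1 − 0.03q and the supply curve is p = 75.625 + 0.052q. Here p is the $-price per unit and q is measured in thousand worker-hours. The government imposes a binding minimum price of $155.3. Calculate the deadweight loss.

$183.67 thousand

Competitive equilibrium: 198.1 − 0.03q = 75.625 + 0.052q → q* = 1493.5976, p* = 153.2921.
At the floor p = 155.3, quantity demanded = (198.1 − 155.3)/0.03 = 1426.6667.
Sellers' marginal cost at q' = 1426.6667: 75.625 + 0.052·1426.6667 = 149.8117.
Δq = 1493.5976 − 1426.6667 = 66.9309; wedge = 155.3 − 149.8117 = 5.4883.
Deadweight loss = ½ × 66.9309 × 5.4883 = $183.67 thousand.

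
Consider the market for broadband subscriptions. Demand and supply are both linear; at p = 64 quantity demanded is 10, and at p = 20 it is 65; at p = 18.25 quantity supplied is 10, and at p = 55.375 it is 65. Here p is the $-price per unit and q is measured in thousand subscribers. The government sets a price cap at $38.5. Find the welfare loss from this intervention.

$0.76 thousand

Demand slope = (20 − 64)/(65 − 10) = −0.8, so p = 72 − 0.8q.
Supply slope = (55.375 − 18.25)/(65 − 10) = 0.675, so p = 11.5 + 0.675q.
Competitive equilibrium: 72 − 0.8q = 11.5 + 0.675q → q* = 41.0169, p* = 39.1864.
At the ceiling p = 38.5, quantity supplied = (38.5 − 11.5)/0.675 = 40.
Willingness to pay at q' = 40: 72 − 0.8·40 = 40.
Δq = 41.0169 − 40 = 1.0169; wedge = 40 − 38.5 = 1.5.
The triangle = ½ × 1.0169 × 1.5 = $0.76 thousand.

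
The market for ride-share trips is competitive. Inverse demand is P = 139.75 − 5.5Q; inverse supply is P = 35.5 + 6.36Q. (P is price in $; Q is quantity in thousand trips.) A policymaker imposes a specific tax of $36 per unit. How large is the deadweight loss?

$54.64 thousand

Competitive equilibrium: 139.75 − 5.5Q = 35.5 + 6.36Q → Q* = 8.7901, P* = 91.4047.
With the tax, the buyer price exceeds the seller price by 36: (139.75 − 5.5Q) − (35.5 + 6.36Q) = 36 → Q' = 5.7546.
ΔQ = 8.7901 − 5.7546 = 3.0355; the wedge equals the tax, 36.
Deadweight loss = ½ × 3.0355 × 36 = $54.64 thousand.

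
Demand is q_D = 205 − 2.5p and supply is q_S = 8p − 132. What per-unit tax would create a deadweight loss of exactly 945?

31.5

In inverse form: demand p = 82 − 0.4q, supply p = 16.5 + 0.125q.
Competitive equilibrium: 82 − 0.4q = 16.5 + 0.125q → q* = 124.7619, p* = 32.0952.
A tax t gives Δq = t/0.525 and wedge t, so DWL = t²/1.05.
t²/1.05 = 945 → t² = 992.25 → t = 31.5.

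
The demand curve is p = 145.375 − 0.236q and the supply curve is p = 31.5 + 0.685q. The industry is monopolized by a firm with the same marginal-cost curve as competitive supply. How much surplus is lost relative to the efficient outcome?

292.90

Competitive equilibrium: 145.375 − 0.236q = 31.5 + 0.685q → q* = 123.6428, p* = 116.1953.
Marginal revenue: MR = 145.375 − 0.472q. Set MR = MC: 145.375 − 0.472q = 31.5 + 0.685q → q_m = 98.4226.
Price p_m = 145.375 − 0.236·98.4226 = 122.1473; MC(q_m) = 31.5 + 0.685·98.4226 = 98.9195.
Competitive q* = 123.6428, so Δq = 25.2202; wedge = 122.1473 − 98.9195 = 23.2278.
DWL = ½ × 25.2202 × 23.2278 = 292.90.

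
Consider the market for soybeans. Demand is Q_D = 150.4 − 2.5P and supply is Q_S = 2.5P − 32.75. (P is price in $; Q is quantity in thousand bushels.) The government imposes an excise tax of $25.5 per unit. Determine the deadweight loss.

$406.41 thousand

In inverse form: demand P = 60.16 − 0.4Q, supply P = 13.1 + 0.4Q.
Competitive equilibrium: 60.16 − 0.4Q = 13.1 + 0.4Q → Q* = 58.825, P* = 36.63.
With the tax, the buyer price exceeds the seller price by 25.5: (60.16 − 0.4Q) − (13.1 + 0.4Q) = 25.5 → Q' = 26.95.
ΔQ = 58.825 − 26.95 = 31.875; the wedge equals the tax, 25.5.
DWL = ½ × 31.875 × 25.5 = $406.41 thousand.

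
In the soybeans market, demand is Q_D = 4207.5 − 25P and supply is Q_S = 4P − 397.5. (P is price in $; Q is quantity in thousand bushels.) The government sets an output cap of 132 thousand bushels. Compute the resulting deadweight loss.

In inverse form: demand P = 168.3 − 0.04Q, supply P = 99.375 + 0.25Q.
Competitive equilibrium: 168.3 − 0.04Q = 99.375 + 0.25Q → Q* = 237.6724, P* = 158.7931.
At Q = 132: demand price = 168.3 − 0.04·132 = 163.02; supply price = 99.375 + 0.25·132 = 132.375.
ΔQ = 237.6724 − 132 = 105.6724; wedge = 163.02 − 132.375 = 30.645.
Deadweight loss = ½ × 105.6724 × 30.645 = $1619.17 thousand.

$1619.17 thousand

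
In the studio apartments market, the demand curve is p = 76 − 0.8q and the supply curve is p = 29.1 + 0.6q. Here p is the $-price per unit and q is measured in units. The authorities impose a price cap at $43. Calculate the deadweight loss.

Competitive equilibrium: 76 − 0.8q = 29.1 + 0.6q → q* = 33.5, p* = 49.2.
At the ceiling p = 43, quantity supplied = (43 − 29.1)/0.6 = 23.1667.
Willingness to pay at q' = 23.1667: 76 − 0.8·23.1667 = 57.4666.
Δq = 33.5 − 23.1667 = 10.3333; wedge = 57.4666 − 43 = 14.4666.
Welfare loss = ½ × 10.3333 × 14.4666 = $74.74.

$74.74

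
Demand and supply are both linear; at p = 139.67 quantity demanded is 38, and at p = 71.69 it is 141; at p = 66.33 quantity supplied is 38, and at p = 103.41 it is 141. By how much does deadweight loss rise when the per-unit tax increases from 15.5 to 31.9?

Demand slope = (71.69 − 139.67)/(141 − 38) = −0.66, so p = 164.75 − 0.66q.
Supply slope = (103.41 − 66.33)/(141 − 38) = 0.36, so p = 52.65 + 0.36q.
Competitive equilibrium: 164.75 − 0.66q = 52.65 + 0.36q → q* = 109.902, p* = 92.2147.
For a per-unit tax t: Δq = t/1.02, so DWL = ½·t·(t/1.02) = t²/2.04.
At t = 15.5: DWL = 117.77. At t = 31.9: DWL = 498.828.
Increase = 498.828 − 117.77 = 381.06.

381.06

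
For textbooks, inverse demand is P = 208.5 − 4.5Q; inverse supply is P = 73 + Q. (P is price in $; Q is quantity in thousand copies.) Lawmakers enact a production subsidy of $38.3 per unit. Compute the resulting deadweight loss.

$133.35 thousand

Competitive equilibrium: 208.5 − 4.5Q = 73 + Q → Q* = 24.6364, P* = 97.6364.
The subsidy lowers effective supply by 38.3: P = 34.7 + Q.
New quantity: 208.5 − 4.5Q = 34.7 + Q → Q' = 31.6.
Overproduction ΔQ = 31.6 − 24.6364 = 6.9636; wedge = subsidy = 38.3.
Welfare loss = ½ × 6.9636 × 38.3 = $133.35 thousand.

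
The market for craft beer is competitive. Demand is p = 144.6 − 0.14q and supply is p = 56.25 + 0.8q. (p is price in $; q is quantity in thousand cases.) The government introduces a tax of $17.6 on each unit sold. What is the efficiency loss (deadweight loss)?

$164.77 thousand

Competitive equilibrium: 144.6 − 0.14q = 56.25 + 0.8q → q* = 93.9894, p* = 131.4415.
With the tax, the buyer price exceeds the seller price by 17.6: (144.6 − 0.14q) − (56.25 + 0.8q) = 17.6 → q' = 75.266.
Δq = 93.9894 − 75.266 = 18.7234; the wedge equals the tax, 17.6.
DWL = ½ × 18.7234 × 17.6 = $164.77 thousand.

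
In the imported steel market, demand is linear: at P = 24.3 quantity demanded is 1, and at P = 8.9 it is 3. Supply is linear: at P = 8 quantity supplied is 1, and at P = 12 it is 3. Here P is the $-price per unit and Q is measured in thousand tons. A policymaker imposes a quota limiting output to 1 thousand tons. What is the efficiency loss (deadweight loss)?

Demand slope = (8.9 − 24.3)/(3 − 1) = −7.7, so P = 32 − 7.7Q.
Supply slope = (12 − 8)/(3 − 1) = 2, so P = 6 + 2Q.
Competitive equilibrium: 32 − 7.7Q = 6 + 2Q → Q* = 2.6804, P* = 11.3608.
At Q = 1: demand price = 32 − 7.7·1 = 24.3; supply price = 6 + 2·1 = 8.
ΔQ = 2.6804 − 1 = 1.6804; wedge = 24.3 − 8 = 16.3.
The triangle = ½ × 1.6804 × 16.3 = $13.70 thousand.

$13.70 thousand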